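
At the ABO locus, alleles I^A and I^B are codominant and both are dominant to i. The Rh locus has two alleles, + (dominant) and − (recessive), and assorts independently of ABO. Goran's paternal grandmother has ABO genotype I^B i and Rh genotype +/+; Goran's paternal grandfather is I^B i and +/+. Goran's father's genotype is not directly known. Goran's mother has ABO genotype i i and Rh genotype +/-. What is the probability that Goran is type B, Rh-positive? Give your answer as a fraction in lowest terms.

Goran's father's ABO genotype from I^B i × I^B i: 1/4 I^B I^B, 1/2 I^B i, 1/4 i i.
Crossing each possibility with the mother i i and summing P(type B): 1/4·1 + 1/2·1/2 + 1/4·0 = 1/2.
Similarly for Rh via the father's Rh distribution: P(Rh+) = 1.
Independent loci: 1/2 × 1 = 1/2.

1/2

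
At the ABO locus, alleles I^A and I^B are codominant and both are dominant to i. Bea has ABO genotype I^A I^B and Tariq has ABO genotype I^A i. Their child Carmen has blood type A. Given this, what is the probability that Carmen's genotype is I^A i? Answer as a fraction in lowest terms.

Cross I^A I^B × I^A i → 1/4 I^A I^A, 1/4 I^A I^B, 1/4 I^A i, 1/4 I^B i.
Type-A genotypes among offspring: I^A I^A (1/4), I^A i (1/4); total 1/2.
P(I^A i | type A) = (1/4) / (1/2) = 1/2.

1/2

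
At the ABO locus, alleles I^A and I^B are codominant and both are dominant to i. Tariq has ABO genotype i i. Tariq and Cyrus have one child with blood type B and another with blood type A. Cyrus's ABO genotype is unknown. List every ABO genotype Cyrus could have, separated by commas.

For each candidate genotype of Cyrus, check whether crossing it with i i can produce every observed child phenotype.
  I^A I^A → possible child types {A} ✗
  I^A I^B → possible child types {A, B} ✓
  I^A i → possible child types {O, A} ✗
  I^B I^B → possible child types {B} ✗
  I^B i → possible child types {O, B} ✗
  i i → possible child types {O} ✗

I^A I^B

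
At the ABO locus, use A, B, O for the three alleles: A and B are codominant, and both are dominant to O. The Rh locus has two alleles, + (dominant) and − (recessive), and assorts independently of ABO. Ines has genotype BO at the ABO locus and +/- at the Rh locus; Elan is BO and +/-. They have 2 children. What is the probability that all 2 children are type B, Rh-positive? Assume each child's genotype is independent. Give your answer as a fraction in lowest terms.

ABO cross BO × BO → 1/4 O, 3/4 B.
Rh cross +/- × +/- → 3/4 Rh+, 1/4 Rh-; so P(type B, Rh-positive) = 3/4 × 3/4 = 9/16 per child.
All 2 independent: (9/16)^2 = 81/256.

81/256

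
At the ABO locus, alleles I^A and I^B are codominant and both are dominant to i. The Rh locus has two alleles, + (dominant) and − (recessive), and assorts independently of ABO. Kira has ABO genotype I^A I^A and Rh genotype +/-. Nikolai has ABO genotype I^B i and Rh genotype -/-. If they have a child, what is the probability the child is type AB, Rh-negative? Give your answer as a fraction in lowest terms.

1/4

ABO cross I^A I^A × I^B i → offspring phenotypes: 1/2 A, 1/2 AB.
Rh cross +/- × -/- → 1/2 Rh+, 1/2 Rh-.
Independent loci: P(type AB, Rh-negative) = 1/2 × 1/2 = 1/4.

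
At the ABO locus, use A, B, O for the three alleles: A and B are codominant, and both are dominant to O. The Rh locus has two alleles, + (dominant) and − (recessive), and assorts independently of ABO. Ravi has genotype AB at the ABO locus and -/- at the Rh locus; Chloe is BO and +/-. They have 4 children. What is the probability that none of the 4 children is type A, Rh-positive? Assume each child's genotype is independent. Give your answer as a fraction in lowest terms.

2401/4096

ABO cross AB × BO → 1/4 A, 1/2 B, 1/4 AB.
Rh cross -/- × +/- → 1/2 Rh+, 1/2 Rh-; so P(type A, Rh-positive) = 1/4 × 1/2 = 1/8 per child.
P(not type A, Rh-positive) = 7/8 for one child; (7/8)^4 = 2401/4096.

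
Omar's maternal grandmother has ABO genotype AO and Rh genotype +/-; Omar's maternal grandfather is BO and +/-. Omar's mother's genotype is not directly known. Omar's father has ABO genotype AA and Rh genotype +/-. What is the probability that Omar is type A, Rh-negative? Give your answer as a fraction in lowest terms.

Omar's mother's ABO genotype from AO × BO: 1/4 AB, 1/4 AO, 1/4 BO, 1/4 OO.
Crossing each possibility with the father AA and summing P(type A): 1/4·1/2 + 1/4·1 + 1/4·1/2 + 1/4·1 = 3/4.
Similarly for Rh via the mother's Rh distribution: P(Rh-) = 1/4.
Independent loci: 3/4 × 1/4 = 3/16.

3/16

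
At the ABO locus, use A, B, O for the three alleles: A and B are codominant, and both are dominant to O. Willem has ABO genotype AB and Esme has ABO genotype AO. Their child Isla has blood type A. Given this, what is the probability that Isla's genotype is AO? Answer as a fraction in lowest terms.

1/2

Cross AB × AO → 1/4 AA, 1/4 AB, 1/4 AO, 1/4 BO.
Type-A genotypes among offspring: AA (1/4), AO (1/4); total 1/2.
P(AO | type A) = (1/4) / (1/2) = 1/2.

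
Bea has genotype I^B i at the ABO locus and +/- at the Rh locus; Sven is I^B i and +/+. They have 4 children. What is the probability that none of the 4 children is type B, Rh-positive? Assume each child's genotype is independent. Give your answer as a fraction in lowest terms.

1/256

ABO cross I^B i × I^B i → 1/4 O, 3/4 B.
Rh cross +/- × +/+ → 1 Rh+; so P(type B, Rh-positive) = 3/4 × 1 = 3/4 per child.
P(not type B, Rh-positive) = 1/4 for one child; (1/4)^4 = 1/256.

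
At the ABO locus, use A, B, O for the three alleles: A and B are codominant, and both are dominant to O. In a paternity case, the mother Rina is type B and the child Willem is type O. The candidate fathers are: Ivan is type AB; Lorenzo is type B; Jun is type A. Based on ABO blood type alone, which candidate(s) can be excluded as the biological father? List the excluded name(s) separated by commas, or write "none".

A candidate is excluded only if no genotype consistent with his phenotype could produce a type O child with a type B mother.
Ivan (type AB): no genotype consistent with that phenotype can produce a type-O child with a type-B mother.

Ivan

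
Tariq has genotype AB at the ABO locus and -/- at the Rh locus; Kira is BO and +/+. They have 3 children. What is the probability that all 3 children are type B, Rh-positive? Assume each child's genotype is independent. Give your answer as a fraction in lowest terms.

1/8

ABO cross AB × BO → 1/4 A, 1/2 B, 1/4 AB.
Rh cross -/- × +/+ → 1 Rh+; so P(type B, Rh-positive) = 1/2 × 1 = 1/2 per child.
All 3 independent: (1/2)^3 = 1/8.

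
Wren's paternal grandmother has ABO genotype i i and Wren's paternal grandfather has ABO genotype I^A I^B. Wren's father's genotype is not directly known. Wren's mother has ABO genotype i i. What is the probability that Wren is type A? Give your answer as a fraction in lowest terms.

1/4

Wren's father's ABO genotype from i i × I^A I^B: 1/2 I^A i, 1/2 I^B i.
Crossing each possibility with the mother i i and summing P(type A): 1/2·1/2 + 1/2·0 = 1/4.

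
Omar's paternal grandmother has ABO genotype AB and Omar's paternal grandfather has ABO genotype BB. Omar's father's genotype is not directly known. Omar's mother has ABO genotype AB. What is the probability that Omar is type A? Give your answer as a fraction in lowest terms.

Omar's father's ABO genotype from AB × BB: 1/2 AB, 1/2 BB.
Crossing each possibility with the mother AB and summing P(type A): 1/2·1/4 + 1/2·0 = 1/8.

1/8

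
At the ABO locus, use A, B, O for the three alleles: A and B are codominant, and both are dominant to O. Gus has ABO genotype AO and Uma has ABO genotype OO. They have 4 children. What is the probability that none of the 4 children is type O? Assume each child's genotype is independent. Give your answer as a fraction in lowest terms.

ABO cross AO × OO → 1/2 O, 1/2 A.
So P(type O) = 1/2 per child.
P(not type O) = 1/2 for one child; (1/2)^4 = 1/16.

1/16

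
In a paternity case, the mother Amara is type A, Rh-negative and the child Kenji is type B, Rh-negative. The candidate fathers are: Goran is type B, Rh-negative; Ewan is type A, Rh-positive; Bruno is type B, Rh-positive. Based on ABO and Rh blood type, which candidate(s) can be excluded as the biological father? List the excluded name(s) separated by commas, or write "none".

A candidate is excluded only if no genotype consistent with his phenotype could produce a type B, Rh-negative child with a type A, Rh-negative mother.
Ewan (type A, Rh+): no genotype consistent with that phenotype can produce a type-B Rh- child with a type-A mother.

Ewan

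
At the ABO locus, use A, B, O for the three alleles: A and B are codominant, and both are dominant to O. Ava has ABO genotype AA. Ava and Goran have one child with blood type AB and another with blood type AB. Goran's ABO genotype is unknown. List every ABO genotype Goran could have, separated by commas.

For each candidate genotype of Goran, check whether crossing it with AA can produce every observed child phenotype.
  AA → possible child types {A} ✗
  AB → possible child types {A, AB} ✓
  AO → possible child types {A} ✗
  BB → possible child types {AB} ✓
  BO → possible child types {A, AB} ✓
  OO → possible child types {A} ✗

AB, BB, BO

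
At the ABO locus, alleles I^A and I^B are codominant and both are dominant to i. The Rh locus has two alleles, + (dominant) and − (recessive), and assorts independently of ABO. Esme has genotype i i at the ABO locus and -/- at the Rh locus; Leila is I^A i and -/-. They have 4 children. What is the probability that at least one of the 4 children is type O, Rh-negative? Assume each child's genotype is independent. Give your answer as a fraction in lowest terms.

ABO cross i i × I^A i → 1/2 O, 1/2 A.
Rh cross -/- × -/- → 1 Rh-; so P(type O, Rh-negative) = 1/2 × 1 = 1/2 per child.
P(none) = (1/2)^4 = 1/16; P(at least one) = 1 − 1/16 = 15/16.

15/16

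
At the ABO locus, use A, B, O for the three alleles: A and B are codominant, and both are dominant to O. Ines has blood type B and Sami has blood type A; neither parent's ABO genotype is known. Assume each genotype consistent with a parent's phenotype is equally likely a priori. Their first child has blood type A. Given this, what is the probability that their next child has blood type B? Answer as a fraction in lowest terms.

1/12

Possible genotypes: Ines ∈ {BB, BO}; Sami ∈ {AA, AO}.
Weight each parental genotype pair by prior × P(type-A child):
  BO × AA: posterior weight 2/3; P(next child type B) = 0.
  BO × AO: posterior weight 1/3; P(next child type B) = 1/4.
Weighted sum = 1/12.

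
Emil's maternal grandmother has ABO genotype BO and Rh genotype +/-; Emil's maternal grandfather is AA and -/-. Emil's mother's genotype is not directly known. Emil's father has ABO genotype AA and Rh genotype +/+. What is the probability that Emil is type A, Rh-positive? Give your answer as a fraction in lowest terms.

3/4

Emil's mother's ABO genotype from BO × AA: 1/2 AB, 1/2 AO.
Crossing each possibility with the father AA and summing P(type A): 1/2·1/2 + 1/2·1 = 3/4.
Similarly for Rh via the mother's Rh distribution: P(Rh+) = 1.
Independent loci: 3/4 × 1 = 3/4.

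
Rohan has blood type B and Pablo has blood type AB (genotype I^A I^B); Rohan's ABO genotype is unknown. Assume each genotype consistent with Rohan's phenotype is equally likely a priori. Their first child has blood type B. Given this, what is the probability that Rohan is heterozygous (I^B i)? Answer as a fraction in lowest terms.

Possible genotypes: Rohan ∈ {I^B I^B, I^B i}; Pablo ∈ {I^A I^B}.
Weight each parental genotype pair by prior × P(type-B child):
  I^B I^B × I^A I^B: posterior weight 1/2.
  I^B i × I^A I^B: posterior weight 1/2.
Sum the posterior weight over pairs where Rohan is I^B i: 1/2.

1/2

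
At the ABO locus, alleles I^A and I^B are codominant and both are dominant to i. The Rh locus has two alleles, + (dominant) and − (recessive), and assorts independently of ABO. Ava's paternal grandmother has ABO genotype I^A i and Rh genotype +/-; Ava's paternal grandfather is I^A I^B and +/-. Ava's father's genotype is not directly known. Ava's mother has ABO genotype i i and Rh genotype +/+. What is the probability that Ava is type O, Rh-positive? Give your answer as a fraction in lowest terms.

Ava's father's ABO genotype from I^A i × I^A I^B: 1/4 I^A I^A, 1/4 I^A I^B, 1/4 I^A i, 1/4 I^B i.
Crossing each possibility with the mother i i and summing P(type O): 1/4·0 + 1/4·0 + 1/4·1/2 + 1/4·1/2 = 1/4.
Similarly for Rh via the father's Rh distribution: P(Rh+) = 1.
Independent loci: 1/4 × 1 = 1/4.

1/4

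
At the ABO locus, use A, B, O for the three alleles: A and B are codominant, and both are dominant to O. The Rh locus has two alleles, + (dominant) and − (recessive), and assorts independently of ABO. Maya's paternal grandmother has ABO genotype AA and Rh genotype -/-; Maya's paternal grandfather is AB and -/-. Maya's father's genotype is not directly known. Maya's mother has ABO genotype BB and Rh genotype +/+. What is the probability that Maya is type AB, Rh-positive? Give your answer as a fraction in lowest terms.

Maya's father's ABO genotype from AA × AB: 1/2 AA, 1/2 AB.
Crossing each possibility with the mother BB and summing P(type AB): 1/2·1 + 1/2·1/2 = 3/4.
Similarly for Rh via the father's Rh distribution: P(Rh+) = 1.
Independent loci: 3/4 × 1 = 3/4.

3/4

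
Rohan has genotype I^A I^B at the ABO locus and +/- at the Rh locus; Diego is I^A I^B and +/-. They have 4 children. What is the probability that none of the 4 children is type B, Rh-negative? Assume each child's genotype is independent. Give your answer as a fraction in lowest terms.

ABO cross I^A I^B × I^A I^B → 1/4 A, 1/4 B, 1/2 AB.
Rh cross +/- × +/- → 3/4 Rh+, 1/4 Rh-; so P(type B, Rh-negative) = 1/4 × 1/4 = 1/16 per child.
P(not type B, Rh-negative) = 15/16 for one child; (15/16)^4 = 50625/65536.

50625/65536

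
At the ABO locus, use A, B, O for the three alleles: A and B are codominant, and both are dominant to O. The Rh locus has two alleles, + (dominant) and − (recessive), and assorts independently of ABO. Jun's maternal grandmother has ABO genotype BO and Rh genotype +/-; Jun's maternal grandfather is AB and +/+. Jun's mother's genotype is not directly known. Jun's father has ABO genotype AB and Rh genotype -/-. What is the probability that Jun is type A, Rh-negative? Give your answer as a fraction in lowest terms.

1/16

Jun's mother's ABO genotype from BO × AB: 1/4 AB, 1/4 AO, 1/4 BB, 1/4 BO.
Crossing each possibility with the father AB and summing P(type A): 1/4·1/4 + 1/4·1/2 + 1/4·0 + 1/4·1/4 = 1/4.
Similarly for Rh via the mother's Rh distribution: P(Rh-) = 1/4.
Independent loci: 1/4 × 1/4 = 1/16.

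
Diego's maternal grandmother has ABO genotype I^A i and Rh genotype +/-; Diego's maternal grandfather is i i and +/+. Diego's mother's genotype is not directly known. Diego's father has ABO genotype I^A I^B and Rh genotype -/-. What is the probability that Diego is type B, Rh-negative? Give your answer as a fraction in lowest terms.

Diego's mother's ABO genotype from I^A i × i i: 1/2 I^A i, 1/2 i i.
Crossing each possibility with the father I^A I^B and summing P(type B): 1/2·1/4 + 1/2·1/2 = 3/8.
Similarly for Rh via the mother's Rh distribution: P(Rh-) = 1/4.
Independent loci: 3/8 × 1/4 = 3/32.

3/32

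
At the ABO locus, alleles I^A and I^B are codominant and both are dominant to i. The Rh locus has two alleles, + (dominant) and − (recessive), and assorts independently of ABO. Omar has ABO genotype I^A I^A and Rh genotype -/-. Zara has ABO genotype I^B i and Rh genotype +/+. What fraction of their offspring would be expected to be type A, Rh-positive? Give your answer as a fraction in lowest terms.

1/2

ABO cross I^A I^A × I^B i → offspring phenotypes: 1/2 A, 1/2 AB.
Rh cross -/- × +/+ → 1 Rh+.
Independent loci: P(type A, Rh-positive) = 1/2 × 1 = 1/2.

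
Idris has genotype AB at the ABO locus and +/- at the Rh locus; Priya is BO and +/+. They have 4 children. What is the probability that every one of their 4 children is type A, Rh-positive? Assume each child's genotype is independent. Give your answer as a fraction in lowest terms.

1/256

ABO cross AB × BO → 1/4 A, 1/2 B, 1/4 AB.
Rh cross +/- × +/+ → 1 Rh+; so P(type A, Rh-positive) = 1/4 × 1 = 1/4 per child.
All 4 independent: (1/4)^4 = 1/256.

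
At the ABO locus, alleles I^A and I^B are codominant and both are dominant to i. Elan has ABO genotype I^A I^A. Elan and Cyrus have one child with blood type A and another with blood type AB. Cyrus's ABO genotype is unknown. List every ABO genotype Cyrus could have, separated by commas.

I^A I^B, I^B i

For each candidate genotype of Cyrus, check whether crossing it with I^A I^A can produce every observed child phenotype.
  I^A I^A → possible child types {A} ✗
  I^A I^B → possible child types {A, AB} ✓
  I^A i → possible child types {A} ✗
  I^B I^B → possible child types {AB} ✗
  I^B i → possible child types {A, AB} ✓
  i i → possible child types {A} ✗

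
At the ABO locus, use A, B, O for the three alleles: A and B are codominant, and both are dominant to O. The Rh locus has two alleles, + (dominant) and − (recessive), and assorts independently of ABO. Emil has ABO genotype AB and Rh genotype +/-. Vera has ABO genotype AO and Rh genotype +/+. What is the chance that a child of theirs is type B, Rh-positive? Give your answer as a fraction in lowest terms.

1/4

ABO cross AB × AO → offspring phenotypes: 1/2 A, 1/4 B, 1/4 AB.
Rh cross +/- × +/+ → 1 Rh+.
Independent loci: P(type B, Rh-positive) = 1/4 × 1 = 1/4.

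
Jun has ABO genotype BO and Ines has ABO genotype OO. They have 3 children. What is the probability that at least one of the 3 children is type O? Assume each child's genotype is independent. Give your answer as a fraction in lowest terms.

ABO cross BO × OO → 1/2 O, 1/2 B.
So P(type O) = 1/2 per child.
P(none) = (1/2)^3 = 1/8; P(at least one) = 1 − 1/8 = 7/8.

7/8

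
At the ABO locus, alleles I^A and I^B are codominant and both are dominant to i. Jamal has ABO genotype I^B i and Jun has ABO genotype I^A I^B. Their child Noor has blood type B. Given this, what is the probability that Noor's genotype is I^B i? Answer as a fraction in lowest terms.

Cross I^B i × I^A I^B → 1/4 I^A I^B, 1/4 I^A i, 1/4 I^B I^B, 1/4 I^B i.
Type-B genotypes among offspring: I^B I^B (1/4), I^B i (1/4); total 1/2.
P(I^B i | type B) = (1/4) / (1/2) = 1/2.

1/2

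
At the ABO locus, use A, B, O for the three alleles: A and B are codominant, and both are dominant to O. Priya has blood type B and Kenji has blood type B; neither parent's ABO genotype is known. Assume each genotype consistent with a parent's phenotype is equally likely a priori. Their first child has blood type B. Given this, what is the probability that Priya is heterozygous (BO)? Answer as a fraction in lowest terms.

7/15

Possible genotypes: Priya ∈ {BB, BO}; Kenji ∈ {BB, BO}.
Weight each parental genotype pair by prior × P(type-B child):
  BB × BB: posterior weight 4/15.
  BB × BO: posterior weight 4/15.
  BO × BB: posterior weight 4/15.
  BO × BO: posterior weight 1/5.
Sum the posterior weight over pairs where Priya is BO: 7/15.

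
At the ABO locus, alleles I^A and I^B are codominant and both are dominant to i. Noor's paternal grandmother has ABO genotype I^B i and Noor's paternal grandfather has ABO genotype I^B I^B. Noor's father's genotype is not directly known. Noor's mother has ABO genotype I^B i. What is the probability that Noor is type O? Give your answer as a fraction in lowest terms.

1/8

Noor's father's ABO genotype from I^B i × I^B I^B: 1/2 I^B I^B, 1/2 I^B i.
Crossing each possibility with the mother I^B i and summing P(type O): 1/2·0 + 1/2·1/4 = 1/8.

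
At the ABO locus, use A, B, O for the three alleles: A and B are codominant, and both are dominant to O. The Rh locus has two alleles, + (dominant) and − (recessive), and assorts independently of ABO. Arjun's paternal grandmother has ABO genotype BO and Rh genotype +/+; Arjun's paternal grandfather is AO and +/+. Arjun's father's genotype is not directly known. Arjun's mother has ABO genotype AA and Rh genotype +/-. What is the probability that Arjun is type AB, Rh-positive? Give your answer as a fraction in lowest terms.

1/4

Arjun's father's ABO genotype from BO × AO: 1/4 AB, 1/4 AO, 1/4 BO, 1/4 OO.
Crossing each possibility with the mother AA and summing P(type AB): 1/4·1/2 + 1/4·0 + 1/4·1/2 + 1/4·0 = 1/4.
Similarly for Rh via the father's Rh distribution: P(Rh+) = 1.
Independent loci: 1/4 × 1 = 1/4.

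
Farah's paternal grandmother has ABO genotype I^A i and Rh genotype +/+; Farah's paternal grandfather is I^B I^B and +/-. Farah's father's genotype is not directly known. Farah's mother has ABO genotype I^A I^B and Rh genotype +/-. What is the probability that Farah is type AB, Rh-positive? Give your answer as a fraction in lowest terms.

21/64

Farah's father's ABO genotype from I^A i × I^B I^B: 1/2 I^A I^B, 1/2 I^B i.
Crossing each possibility with the mother I^A I^B and summing P(type AB): 1/2·1/2 + 1/2·1/4 = 3/8.
Similarly for Rh via the father's Rh distribution: P(Rh+) = 7/8.
Independent loci: 3/8 × 7/8 = 21/64.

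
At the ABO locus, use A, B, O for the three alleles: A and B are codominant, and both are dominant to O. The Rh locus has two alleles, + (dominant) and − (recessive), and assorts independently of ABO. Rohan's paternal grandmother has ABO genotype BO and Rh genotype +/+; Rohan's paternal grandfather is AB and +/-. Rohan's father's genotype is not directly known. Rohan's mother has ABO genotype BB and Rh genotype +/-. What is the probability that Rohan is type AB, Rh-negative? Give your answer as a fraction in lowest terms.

1/32

Rohan's father's ABO genotype from BO × AB: 1/4 AB, 1/4 AO, 1/4 BB, 1/4 BO.
Crossing each possibility with the mother BB and summing P(type AB): 1/4·1/2 + 1/4·1/2 + 1/4·0 + 1/4·0 = 1/4.
Similarly for Rh via the father's Rh distribution: P(Rh-) = 1/8.
Independent loci: 1/4 × 1/8 = 1/32.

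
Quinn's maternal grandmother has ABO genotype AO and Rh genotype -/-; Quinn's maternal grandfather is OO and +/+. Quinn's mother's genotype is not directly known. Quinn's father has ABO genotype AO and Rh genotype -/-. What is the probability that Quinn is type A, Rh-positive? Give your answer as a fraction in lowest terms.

5/16

Quinn's mother's ABO genotype from AO × OO: 1/2 AO, 1/2 OO.
Crossing each possibility with the father AO and summing P(type A): 1/2·3/4 + 1/2·1/2 = 5/8.
Similarly for Rh via the mother's Rh distribution: P(Rh+) = 1/2.
Independent loci: 5/8 × 1/2 = 5/16.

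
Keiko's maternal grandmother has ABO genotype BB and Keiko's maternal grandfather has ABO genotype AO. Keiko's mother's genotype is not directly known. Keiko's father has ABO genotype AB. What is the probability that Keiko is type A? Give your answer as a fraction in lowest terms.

Keiko's mother's ABO genotype from BB × AO: 1/2 AB, 1/2 BO.
Crossing each possibility with the father AB and summing P(type A): 1/2·1/4 + 1/2·1/4 = 1/4.

1/4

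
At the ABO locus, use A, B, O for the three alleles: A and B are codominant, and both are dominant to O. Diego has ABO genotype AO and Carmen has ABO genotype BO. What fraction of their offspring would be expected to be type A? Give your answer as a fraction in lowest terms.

1/4

ABO cross AO × BO → offspring phenotypes: 1/4 O, 1/4 A, 1/4 B, 1/4 AB.
So P(type A) = 1/4.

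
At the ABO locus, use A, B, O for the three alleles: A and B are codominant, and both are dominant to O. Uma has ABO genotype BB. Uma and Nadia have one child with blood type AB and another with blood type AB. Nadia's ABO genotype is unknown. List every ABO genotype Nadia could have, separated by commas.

AA, AB, AO

For each candidate genotype of Nadia, check whether crossing it with BB can produce every observed child phenotype.
  AA → possible child types {AB} ✓
  AB → possible child types {B, AB} ✓
  AO → possible child types {B, AB} ✓
  BB → possible child types {B} ✗
  BO → possible child types {B} ✗
  OO → possible child types {B} ✗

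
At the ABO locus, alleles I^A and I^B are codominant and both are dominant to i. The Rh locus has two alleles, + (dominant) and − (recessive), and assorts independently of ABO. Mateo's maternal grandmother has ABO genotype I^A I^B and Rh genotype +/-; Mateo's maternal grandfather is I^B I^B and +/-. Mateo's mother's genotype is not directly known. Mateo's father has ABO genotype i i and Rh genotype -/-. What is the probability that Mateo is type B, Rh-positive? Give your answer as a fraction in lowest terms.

3/8

Mateo's mother's ABO genotype from I^A I^B × I^B I^B: 1/2 I^A I^B, 1/2 I^B I^B.
Crossing each possibility with the father i i and summing P(type B): 1/2·1/2 + 1/2·1 = 3/4.
Similarly for Rh via the mother's Rh distribution: P(Rh+) = 1/2.
Independent loci: 3/4 × 1/2 = 3/8.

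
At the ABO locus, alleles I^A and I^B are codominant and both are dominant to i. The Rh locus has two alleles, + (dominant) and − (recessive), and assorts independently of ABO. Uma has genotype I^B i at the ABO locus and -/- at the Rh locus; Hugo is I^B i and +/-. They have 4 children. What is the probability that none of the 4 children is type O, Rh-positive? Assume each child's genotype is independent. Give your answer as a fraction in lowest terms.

ABO cross I^B i × I^B i → 1/4 O, 3/4 B.
Rh cross -/- × +/- → 1/2 Rh+, 1/2 Rh-; so P(type O, Rh-positive) = 1/4 × 1/2 = 1/8 per child.
P(not type O, Rh-positive) = 7/8 for one child; (7/8)^4 = 2401/4096.

2401/4096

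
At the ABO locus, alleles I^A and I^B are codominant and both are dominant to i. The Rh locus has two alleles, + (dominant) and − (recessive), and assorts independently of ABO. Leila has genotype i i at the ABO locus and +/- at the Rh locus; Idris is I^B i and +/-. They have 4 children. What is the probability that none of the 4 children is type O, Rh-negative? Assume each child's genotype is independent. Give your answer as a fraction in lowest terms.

ABO cross i i × I^B i → 1/2 O, 1/2 B.
Rh cross +/- × +/- → 3/4 Rh+, 1/4 Rh-; so P(type O, Rh-negative) = 1/2 × 1/4 = 1/8 per child.
P(not type O, Rh-negative) = 7/8 for one child; (7/8)^4 = 2401/4096.

2401/4096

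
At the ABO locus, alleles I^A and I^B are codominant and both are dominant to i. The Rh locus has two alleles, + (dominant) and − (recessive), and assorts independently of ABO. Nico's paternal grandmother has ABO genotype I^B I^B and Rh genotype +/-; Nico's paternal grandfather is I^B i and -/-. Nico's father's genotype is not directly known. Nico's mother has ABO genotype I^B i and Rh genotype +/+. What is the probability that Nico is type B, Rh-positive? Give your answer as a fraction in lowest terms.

Nico's father's ABO genotype from I^B I^B × I^B i: 1/2 I^B I^B, 1/2 I^B i.
Crossing each possibility with the mother I^B i and summing P(type B): 1/2·1 + 1/2·3/4 = 7/8.
Similarly for Rh via the father's Rh distribution: P(Rh+) = 1.
Independent loci: 7/8 × 1 = 7/8.

7/8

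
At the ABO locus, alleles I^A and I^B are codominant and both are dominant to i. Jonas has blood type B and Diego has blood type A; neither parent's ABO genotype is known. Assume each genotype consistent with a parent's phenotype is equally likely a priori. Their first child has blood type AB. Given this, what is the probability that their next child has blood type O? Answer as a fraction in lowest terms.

Possible genotypes: Jonas ∈ {I^B I^B, I^B i}; Diego ∈ {I^A I^A, I^A i}.
Weight each parental genotype pair by prior × P(type-AB child):
  I^B I^B × I^A I^A: posterior weight 4/9; P(next child type O) = 0.
  I^B I^B × I^A i: posterior weight 2/9; P(next child type O) = 0.
  I^B i × I^A I^A: posterior weight 2/9; P(next child type O) = 0.
  I^B i × I^A i: posterior weight 1/9; P(next child type O) = 1/4.
Weighted sum = 1/36.

1/36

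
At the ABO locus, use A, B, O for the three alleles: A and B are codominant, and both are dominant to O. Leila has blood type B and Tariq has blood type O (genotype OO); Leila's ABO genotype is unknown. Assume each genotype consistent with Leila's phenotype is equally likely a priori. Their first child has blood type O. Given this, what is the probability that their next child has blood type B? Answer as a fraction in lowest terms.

1/2

Possible genotypes: Leila ∈ {BB, BO}; Tariq ∈ {OO}.
Weight each parental genotype pair by prior × P(type-O child):
  BO × OO: posterior weight 1; P(next child type B) = 1/2.
Weighted sum = 1/2.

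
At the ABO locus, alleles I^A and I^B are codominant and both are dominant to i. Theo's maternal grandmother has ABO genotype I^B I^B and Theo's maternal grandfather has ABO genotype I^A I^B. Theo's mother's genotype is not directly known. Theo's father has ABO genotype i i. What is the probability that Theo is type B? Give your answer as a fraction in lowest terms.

Theo's mother's ABO genotype from I^B I^B × I^A I^B: 1/2 I^A I^B, 1/2 I^B I^B.
Crossing each possibility with the father i i and summing P(type B): 1/2·1/2 + 1/2·1 = 3/4.

3/4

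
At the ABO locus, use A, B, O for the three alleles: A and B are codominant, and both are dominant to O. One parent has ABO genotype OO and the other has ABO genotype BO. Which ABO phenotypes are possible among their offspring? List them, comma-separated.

O, B

Gametes from OO × BO give offspring ABO genotypes BO, OO, i.e. phenotypes O, B.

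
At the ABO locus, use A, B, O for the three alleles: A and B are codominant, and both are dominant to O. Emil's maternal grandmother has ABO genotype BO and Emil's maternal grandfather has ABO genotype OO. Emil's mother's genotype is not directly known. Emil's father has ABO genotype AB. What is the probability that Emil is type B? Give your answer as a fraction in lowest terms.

Emil's mother's ABO genotype from BO × OO: 1/2 BO, 1/2 OO.
Crossing each possibility with the father AB and summing P(type B): 1/2·1/2 + 1/2·1/2 = 1/2.

1/2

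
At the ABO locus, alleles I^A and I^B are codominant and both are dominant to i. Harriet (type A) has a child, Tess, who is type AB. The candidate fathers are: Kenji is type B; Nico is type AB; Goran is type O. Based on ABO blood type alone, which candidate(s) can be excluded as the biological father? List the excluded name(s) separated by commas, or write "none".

A candidate is excluded only if no genotype consistent with his phenotype could produce a type AB child with a type A mother.
Goran (type O): no genotype consistent with that phenotype can produce a type-AB child with a type-A mother.

Goran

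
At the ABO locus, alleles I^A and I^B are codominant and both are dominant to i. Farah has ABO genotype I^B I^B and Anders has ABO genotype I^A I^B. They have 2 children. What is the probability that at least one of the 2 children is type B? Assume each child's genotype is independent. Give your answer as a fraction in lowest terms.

ABO cross I^B I^B × I^A I^B → 1/2 B, 1/2 AB.
So P(type B) = 1/2 per child.
P(none) = (1/2)^2 = 1/4; P(at least one) = 1 − 1/4 = 3/4.

3/4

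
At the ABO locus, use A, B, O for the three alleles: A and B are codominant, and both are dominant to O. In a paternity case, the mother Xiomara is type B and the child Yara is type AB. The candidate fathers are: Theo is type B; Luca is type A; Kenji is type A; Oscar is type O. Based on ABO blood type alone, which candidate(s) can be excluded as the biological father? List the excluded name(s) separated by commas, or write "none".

Theo, Oscar

A candidate is excluded only if no genotype consistent with his phenotype could produce a type AB child with a type B mother.
Theo (type B): no genotype consistent with that phenotype can produce a type-AB child with a type-B mother.
Oscar (type O): no genotype consistent with that phenotype can produce a type-AB child with a type-B mother.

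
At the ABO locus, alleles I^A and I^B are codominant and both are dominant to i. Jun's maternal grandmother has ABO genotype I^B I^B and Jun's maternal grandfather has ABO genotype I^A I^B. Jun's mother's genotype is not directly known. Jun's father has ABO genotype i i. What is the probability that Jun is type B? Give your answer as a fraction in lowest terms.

Jun's mother's ABO genotype from I^B I^B × I^A I^B: 1/2 I^A I^B, 1/2 I^B I^B.
Crossing each possibility with the father i i and summing P(type B): 1/2·1/2 + 1/2·1 = 3/4.

3/4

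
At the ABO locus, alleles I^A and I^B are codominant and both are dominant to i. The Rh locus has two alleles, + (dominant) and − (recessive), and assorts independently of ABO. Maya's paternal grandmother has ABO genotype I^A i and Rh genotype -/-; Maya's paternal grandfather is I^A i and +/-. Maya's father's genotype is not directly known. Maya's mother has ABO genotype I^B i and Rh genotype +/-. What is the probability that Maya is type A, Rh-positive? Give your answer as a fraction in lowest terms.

Maya's father's ABO genotype from I^A i × I^A i: 1/4 I^A I^A, 1/2 I^A i, 1/4 i i.
Crossing each possibility with the mother I^B i and summing P(type A): 1/4·1/2 + 1/2·1/4 + 1/4·0 = 1/4.
Similarly for Rh via the father's Rh distribution: P(Rh+) = 5/8.
Independent loci: 1/4 × 5/8 = 5/32.

5/32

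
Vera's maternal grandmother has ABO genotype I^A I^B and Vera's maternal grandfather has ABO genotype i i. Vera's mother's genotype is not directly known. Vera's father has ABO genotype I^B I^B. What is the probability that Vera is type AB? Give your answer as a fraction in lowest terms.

1/4

Vera's mother's ABO genotype from I^A I^B × i i: 1/2 I^A i, 1/2 I^B i.
Crossing each possibility with the father I^B I^B and summing P(type AB): 1/2·1/2 + 1/2·0 = 1/4.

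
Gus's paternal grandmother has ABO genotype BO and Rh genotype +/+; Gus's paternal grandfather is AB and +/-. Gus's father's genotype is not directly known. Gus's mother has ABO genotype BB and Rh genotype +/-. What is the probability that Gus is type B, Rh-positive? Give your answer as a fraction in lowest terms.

Gus's father's ABO genotype from BO × AB: 1/4 AB, 1/4 AO, 1/4 BB, 1/4 BO.
Crossing each possibility with the mother BB and summing P(type B): 1/4·1/2 + 1/4·1/2 + 1/4·1 + 1/4·1 = 3/4.
Similarly for Rh via the father's Rh distribution: P(Rh+) = 7/8.
Independent loci: 3/4 × 7/8 = 21/32.

21/32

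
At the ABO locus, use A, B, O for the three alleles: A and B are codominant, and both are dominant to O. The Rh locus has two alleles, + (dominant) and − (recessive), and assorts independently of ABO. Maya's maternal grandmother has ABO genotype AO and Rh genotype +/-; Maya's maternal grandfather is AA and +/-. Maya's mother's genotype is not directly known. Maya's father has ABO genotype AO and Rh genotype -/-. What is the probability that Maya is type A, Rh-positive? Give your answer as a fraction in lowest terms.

Maya's mother's ABO genotype from AO × AA: 1/2 AA, 1/2 AO.
Crossing each possibility with the father AO and summing P(type A): 1/2·1 + 1/2·3/4 = 7/8.
Similarly for Rh via the mother's Rh distribution: P(Rh+) = 1/2.
Independent loci: 7/8 × 1/2 = 7/16.

7/16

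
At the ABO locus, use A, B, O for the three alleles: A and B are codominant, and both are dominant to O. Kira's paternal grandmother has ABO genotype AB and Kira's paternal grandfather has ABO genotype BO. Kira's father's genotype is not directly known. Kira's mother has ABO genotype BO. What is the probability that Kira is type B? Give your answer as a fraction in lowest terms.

Kira's father's ABO genotype from AB × BO: 1/4 AB, 1/4 AO, 1/4 BB, 1/4 BO.
Crossing each possibility with the mother BO and summing P(type B): 1/4·1/2 + 1/4·1/4 + 1/4·1 + 1/4·3/4 = 5/8.

5/8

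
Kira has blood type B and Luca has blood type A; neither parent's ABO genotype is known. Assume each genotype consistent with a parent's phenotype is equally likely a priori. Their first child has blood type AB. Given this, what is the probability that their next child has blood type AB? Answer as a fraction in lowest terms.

25/36

Possible genotypes: Kira ∈ {I^B I^B, I^B i}; Luca ∈ {I^A I^A, I^A i}.
Weight each parental genotype pair by prior × P(type-AB child):
  I^B I^B × I^A I^A: posterior weight 4/9; P(next child type AB) = 1.
  I^B I^B × I^A i: posterior weight 2/9; P(next child type AB) = 1/2.
  I^B i × I^A I^A: posterior weight 2/9; P(next child type AB) = 1/2.
  I^B i × I^A i: posterior weight 1/9; P(next child type AB) = 1/4.
Weighted sum = 25/36.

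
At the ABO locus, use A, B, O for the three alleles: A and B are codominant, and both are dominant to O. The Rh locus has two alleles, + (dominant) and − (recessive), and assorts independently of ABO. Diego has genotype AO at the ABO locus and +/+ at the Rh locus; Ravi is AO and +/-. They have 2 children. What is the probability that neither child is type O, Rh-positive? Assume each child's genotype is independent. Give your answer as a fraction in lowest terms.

ABO cross AO × AO → 1/4 O, 3/4 A.
Rh cross +/+ × +/- → 1 Rh+; so P(type O, Rh-positive) = 1/4 × 1 = 1/4 per child.
P(not type O, Rh-positive) = 3/4 for one child; (3/4)^2 = 9/16.

9/16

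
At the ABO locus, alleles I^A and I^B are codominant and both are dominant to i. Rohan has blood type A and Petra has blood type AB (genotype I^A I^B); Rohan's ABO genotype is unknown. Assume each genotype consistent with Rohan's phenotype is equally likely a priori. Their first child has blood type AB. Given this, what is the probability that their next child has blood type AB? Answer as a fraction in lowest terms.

Possible genotypes: Rohan ∈ {I^A I^A, I^A i}; Petra ∈ {I^A I^B}.
Weight each parental genotype pair by prior × P(type-AB child):
  I^A I^A × I^A I^B: posterior weight 2/3; P(next child type AB) = 1/2.
  I^A i × I^A I^B: posterior weight 1/3; P(next child type AB) = 1/4.
Weighted sum = 5/12.

5/12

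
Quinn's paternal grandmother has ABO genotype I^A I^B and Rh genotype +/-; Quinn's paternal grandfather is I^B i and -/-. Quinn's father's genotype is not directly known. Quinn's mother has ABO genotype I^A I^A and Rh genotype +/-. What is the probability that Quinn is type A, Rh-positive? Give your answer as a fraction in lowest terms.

Quinn's father's ABO genotype from I^A I^B × I^B i: 1/4 I^A I^B, 1/4 I^A i, 1/4 I^B I^B, 1/4 I^B i.
Crossing each possibility with the mother I^A I^A and summing P(type A): 1/4·1/2 + 1/4·1 + 1/4·0 + 1/4·1/2 = 1/2.
Similarly for Rh via the father's Rh distribution: P(Rh+) = 5/8.
Independent loci: 1/2 × 5/8 = 5/16.

5/16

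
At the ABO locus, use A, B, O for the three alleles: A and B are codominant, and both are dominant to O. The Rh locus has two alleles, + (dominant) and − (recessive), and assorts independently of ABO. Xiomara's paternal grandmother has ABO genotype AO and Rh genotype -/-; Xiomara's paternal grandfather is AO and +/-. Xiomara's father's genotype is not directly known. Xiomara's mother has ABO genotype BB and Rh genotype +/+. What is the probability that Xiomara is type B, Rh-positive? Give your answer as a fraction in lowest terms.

1/2

Xiomara's father's ABO genotype from AO × AO: 1/4 AA, 1/2 AO, 1/4 OO.
Crossing each possibility with the mother BB and summing P(type B): 1/4·0 + 1/2·1/2 + 1/4·1 = 1/2.
Similarly for Rh via the father's Rh distribution: P(Rh+) = 1.
Independent loci: 1/2 × 1 = 1/2.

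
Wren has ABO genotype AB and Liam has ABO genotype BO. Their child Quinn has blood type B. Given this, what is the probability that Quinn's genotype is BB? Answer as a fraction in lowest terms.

1/2

Cross AB × BO → 1/4 AB, 1/4 AO, 1/4 BB, 1/4 BO.
Type-B genotypes among offspring: BB (1/4), BO (1/4); total 1/2.
P(BB | type B) = (1/4) / (1/2) = 1/2.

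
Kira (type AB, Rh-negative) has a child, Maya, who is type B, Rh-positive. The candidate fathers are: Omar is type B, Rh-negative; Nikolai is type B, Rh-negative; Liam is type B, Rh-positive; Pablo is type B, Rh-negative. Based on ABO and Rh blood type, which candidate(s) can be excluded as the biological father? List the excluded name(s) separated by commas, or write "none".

A candidate is excluded only if no genotype consistent with his phenotype could produce a type B, Rh-positive child with a type AB, Rh-negative mother.
Omar (type B, Rh-): no genotype consistent with that phenotype can produce a type-B Rh+ child with a type-AB mother.
Nikolai (type B, Rh-): no genotype consistent with that phenotype can produce a type-B Rh+ child with a type-AB mother.
Pablo (type B, Rh-): no genotype consistent with that phenotype can produce a type-B Rh+ child with a type-AB mother.

Omar, Nikolai, Pablo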